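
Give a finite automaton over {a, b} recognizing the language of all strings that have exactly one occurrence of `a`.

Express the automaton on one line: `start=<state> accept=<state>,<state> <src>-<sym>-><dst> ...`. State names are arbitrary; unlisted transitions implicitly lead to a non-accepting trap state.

Only the number of `a`s matters, and only up to 2. Make a chain s0 → s1 → s2 advanced by each `a` (with s2 absorbing); every other symbol self-loops. The accepting set is {s1}.
A 3-state machine:
        a   b  
>  s0   s1  s0 
 * s1   s2  s1 
   s2   s2  s2 
(> = start, * = accepting)

start=s0 accept=s1 s0-a->s1 s0-b->s0 s1-a->s2 s1-b->s1 s2-a->s2 s2-b->s2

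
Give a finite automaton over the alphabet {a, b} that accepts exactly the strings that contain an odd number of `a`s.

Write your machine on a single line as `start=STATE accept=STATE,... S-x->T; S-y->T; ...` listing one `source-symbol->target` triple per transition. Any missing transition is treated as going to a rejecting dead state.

start=q0; accept=q1; q0-a->q1; q0-b->q0; q1-a->q0; q1-b->q1

Keep the running count of `a`s modulo 2: each `a` advances along the cycle q0 → q1 → q0 while other symbols loop. Accept at q1.
With 2 states:
        a   b  
>  q0   q1  q0 
 * q1   q0  q1 
(> = start, * = accepting)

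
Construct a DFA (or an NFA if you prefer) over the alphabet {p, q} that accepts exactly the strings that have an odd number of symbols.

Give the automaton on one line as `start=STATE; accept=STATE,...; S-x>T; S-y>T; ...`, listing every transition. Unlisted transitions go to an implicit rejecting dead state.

Count input length modulo 2: every symbol advances one step around the cycle s0 → s1 → s0. Accept at s1.
A 2-state machine:
        p   q  
>  s0   s1  s1 
 * s1   s0  s0 
(> = start, * = accepting)

start=s0; accept=s1; s0-p>s1; s0-q>s1; s1-p>s0; s1-q>s0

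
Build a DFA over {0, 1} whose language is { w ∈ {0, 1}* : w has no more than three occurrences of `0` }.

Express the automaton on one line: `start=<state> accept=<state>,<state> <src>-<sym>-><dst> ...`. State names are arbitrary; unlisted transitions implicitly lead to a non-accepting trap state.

start=A accept=A,B,C,D A-0->B A-1->A B-0->C B-1->B C-0->D C-1->C D-0->E D-1->D E-0->E E-1->E

Count `0`s, saturating at 4: states A through D mean 0 through 3 `0`s seen; E means more than 3. Each `0` increments (capped at E); other symbols loop. Accept from {A, B, C, D}.
A 5-state machine:
       0  1 
>* A   B  A 
 * B   C  B 
 * C   D  C 
 * D   E  D 
   E   E  E 
(> = start, * = accepting)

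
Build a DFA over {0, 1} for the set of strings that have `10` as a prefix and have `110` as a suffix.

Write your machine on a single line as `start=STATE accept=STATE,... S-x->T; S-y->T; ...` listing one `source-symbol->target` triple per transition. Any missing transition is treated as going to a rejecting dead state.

Handle the two conditions separately and then intersect. One (4 states) tracks whether the input so far still matches the prefix `10`; the other (4 states) tracks how much of the suffix `110` has currently been matched. Each combined state is a pair, one component from each; accept when both components accept. After merging equivalent states the machine shrinks.
With 7 states:
       0  1 
>  A   B  C 
   B   B  B 
   C   D  B 
   D   D  E 
   E   D  F 
   F   G  F 
 * G   D  E 
(> = start, * = accepting)

start=A; accept=G; A-0->B; A-1->C; B-0->B; B-1->B; C-0->D; C-1->B; D-0->D; D-1->E; E-0->D; E-1->F; F-0->G; F-1->F; G-0->D; G-1->E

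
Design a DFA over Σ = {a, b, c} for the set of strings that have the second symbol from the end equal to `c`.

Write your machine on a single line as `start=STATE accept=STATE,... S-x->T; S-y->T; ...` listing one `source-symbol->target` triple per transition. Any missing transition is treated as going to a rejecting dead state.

start=s0; accept=s10,s11,s12; s0-a->s1; s0-b->s2; s0-c->s3; s1-a->s4; s1-b->s5; s1-c->s6; s2-a->s7; s2-b->s8; s2-c->s9; s3-a->s10; s3-b->s11; s3-c->s12; s4-a->s4; s4-b->s5; s4-c->s6; s5-a->s7; s5-b->s8; s5-c->s9; s6-a->s10; s6-b->s11; s6-c->s12; s7-a->s4; s7-b->s5; s7-c->s6; s8-a->s7; s8-b->s8; s8-c->s9; s9-a->s10; s9-b->s11; s9-c->s12; s10-a->s4; s10-b->s5; s10-c->s6; s11-a->s7; s11-b->s8; s11-c->s9; s12-a->s10; s12-b->s11; s12-c->s12

Because acceptance depends on a position counted from the end, the machine has to buffer the most recent 2 symbols. Make each state the string of the last up-to-2 symbols read; on input `x` shift the window left and append `x`. Accept when the buffered window has length 2 and begins with `c`.
A 13-state machine:
          a    b    c  
>  s0     s1   s2   s3 
   s1     s4   s5   s6 
   s2     s7   s8   s9 
   s3    s10  s11  s12 
   s4     s4   s5   s6 
   s5     s7   s8   s9 
   s6    s10  s11  s12 
   s7     s4   s5   s6 
   s8     s7   s8   s9 
   s9    s10  s11  s12 
 * s10    s4   s5   s6 
 * s11    s7   s8   s9 
 * s12   s10  s11  s12 
(> = start, * = accepting)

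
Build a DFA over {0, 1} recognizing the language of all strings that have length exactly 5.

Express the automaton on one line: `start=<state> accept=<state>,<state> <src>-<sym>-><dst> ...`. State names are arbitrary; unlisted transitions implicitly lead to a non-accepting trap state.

start=q0 accept=q5 q0-0->q1 q0-1->q1 q1-0->q2 q1-1->q2 q2-0->q3 q2-1->q3 q3-0->q4 q3-1->q4 q4-0->q5 q4-1->q5 q5-0->q6 q5-1->q6 q6-0->q6 q6-1->q6

We only need to distinguish lengths 0, 1, …, 5, and '>5'. Chain q0 → q1 → q2 → q3 → q4 → q5 → q6 on every symbol, with q6 looping. Accepting states: {q5}.
7 states suffice.
        0   1  
>  q0   q1  q1 
   q1   q2  q2 
   q2   q3  q3 
   q3   q4  q4 
   q4   q5  q5 
 * q5   q6  q6 
   q6   q6  q6 
(> = start, * = accepting)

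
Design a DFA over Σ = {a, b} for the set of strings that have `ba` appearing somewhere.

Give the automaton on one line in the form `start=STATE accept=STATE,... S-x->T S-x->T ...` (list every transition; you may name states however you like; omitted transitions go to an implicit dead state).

start=q0 accept=q2 q0-a->q0 q0-b->q1 q1-a->q2 q1-b->q1 q2-a->q2 q2-b->q2

States q0..q1 record the length of the longest prefix of `ba` that matches the current input suffix. Reaching q2 means `ba` has been seen, and we stay there forever. Accept from q2.
        a   b  
>  q0   q0  q1 
   q1   q2  q1 
 * q2   q2  q2 
(> = start, * = accepting)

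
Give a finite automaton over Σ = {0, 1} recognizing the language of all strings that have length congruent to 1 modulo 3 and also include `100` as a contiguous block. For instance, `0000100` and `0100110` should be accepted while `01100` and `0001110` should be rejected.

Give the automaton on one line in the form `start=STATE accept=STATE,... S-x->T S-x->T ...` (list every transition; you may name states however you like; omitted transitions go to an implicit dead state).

start=S0 accept=S10 S0-0->S1 S0-1->S2 S1-0->S3 S1-1->S4 S2-0->S5 S2-1->S4 S3-0->S0 S3-1->S6 S4-0->S7 S4-1->S6 S5-0->S8 S5-1->S6 S6-0->S9 S6-1->S2 S7-0->S10 S7-1->S2 S8-0->S10 S8-1->S10 S9-0->S11 S9-1->S4 S10-0->S11 S10-1->S11 S11-0->S8 S11-1->S8

Handle the two conditions separately and then intersect. The first has 3 states tracking the input length modulo 3; the second has 4 states tracking whether and how much of `100` has been seen. A product state is a pair (one from each), accepting exactly when both do.
With 12 states:
          0    1  
>  S0     S1   S2 
   S1     S3   S4 
   S2     S5   S4 
   S3     S0   S6 
   S4     S7   S6 
   S5     S8   S6 
   S6     S9   S2 
   S7    S10   S2 
   S8    S10  S10 
   S9    S11   S4 
 * S10   S11  S11 
   S11    S8   S8 
(> = start, * = accepting)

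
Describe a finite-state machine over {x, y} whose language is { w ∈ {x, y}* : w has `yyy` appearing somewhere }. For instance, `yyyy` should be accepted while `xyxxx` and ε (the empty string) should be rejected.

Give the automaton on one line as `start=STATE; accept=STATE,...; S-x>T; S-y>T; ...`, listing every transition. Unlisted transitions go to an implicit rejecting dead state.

start=q0; accept=q3; q0-x>q0; q0-y>q1; q1-x>q0; q1-y>q2; q2-x>q0; q2-y>q3; q3-x>q3; q3-y>q3

Track how much of `yyy` has been matched so far: state q0 is no progress, q3 is the absorbing accept state reached once `yyy` has occurred. Intermediate states record partial matches; on a mismatch, fall back to the longest reusable overlap.
A 4-state machine:
        x   y  
>  q0   q0  q1 
   q1   q0  q2 
   q2   q0  q3 
 * q3   q3  q3 
(> = start, * = accepting)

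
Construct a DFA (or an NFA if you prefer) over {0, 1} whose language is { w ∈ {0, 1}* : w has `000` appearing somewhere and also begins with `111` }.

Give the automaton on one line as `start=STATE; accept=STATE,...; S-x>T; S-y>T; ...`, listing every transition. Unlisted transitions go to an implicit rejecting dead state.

Run two small machines in parallel and take their product. One (4 states) tracks whether and how much of `000` has been seen; the other (5 states) tracks whether the input so far still matches the prefix `111`. Each combined state is a pair, one component from each; accept when both components accept.
An 11-state machine:
          0    1  
>  q0     q1   q2 
   q1     q3   q4 
   q2     q1   q5 
   q3     q6   q4 
   q4     q1   q4 
   q5     q1   q7 
   q6     q6   q6 
   q7     q8   q7 
   q8     q9   q7 
   q9    q10   q7 
 * q10   q10  q10 
(> = start, * = accepting)

start=q0; accept=q10; q0-0>q1; q0-1>q2; q1-0>q3; q1-1>q4; q2-0>q1; q2-1>q5; q3-0>q6; q3-1>q4; q4-0>q1; q4-1>q4; q5-0>q1; q5-1>q7; q6-0>q6; q6-1>q6; q7-0>q8; q7-1>q7; q8-0>q9; q8-1>q7; q9-0>q10; q9-1>q7; q10-0>q10; q10-1>q10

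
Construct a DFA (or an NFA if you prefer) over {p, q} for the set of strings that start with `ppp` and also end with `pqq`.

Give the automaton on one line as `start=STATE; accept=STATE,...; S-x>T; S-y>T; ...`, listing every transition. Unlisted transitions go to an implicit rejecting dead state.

start=S0; accept=S6; S0-p>S1; S0-q>S2; S1-p>S3; S1-q>S2; S2-p>S2; S2-q>S2; S3-p>S4; S3-q>S2; S4-p>S4; S4-q>S5; S5-p>S4; S5-q>S6; S6-p>S4; S6-q>S7; S7-p>S4; S7-q>S7

Handle the two conditions separately and then intersect. One (5 states) tracks whether the input so far still matches the prefix `ppp`; the other (4 states) tracks how much of the suffix `pqq` has currently been matched. Each combined state is a pair, one component from each; accept when both components accept. After merging equivalent states the machine shrinks.
An 8-state machine:
        p   q  
>  S0   S1  S2 
   S1   S3  S2 
   S2   S2  S2 
   S3   S4  S2 
   S4   S4  S5 
   S5   S4  S6 
 * S6   S4  S7 
   S7   S4  S7 
(> = start, * = accepting)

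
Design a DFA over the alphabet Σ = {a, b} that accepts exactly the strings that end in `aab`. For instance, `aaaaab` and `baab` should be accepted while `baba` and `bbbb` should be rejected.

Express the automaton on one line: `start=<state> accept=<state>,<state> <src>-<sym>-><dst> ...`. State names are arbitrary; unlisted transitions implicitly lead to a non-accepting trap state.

Remember how much of `aab` the current input suffix matches. State q0 means no match yet; q1 means the last symbol is `a`; q2 means the last 2 symbols are `aa`; q3 means the last 3 symbols are `aab`. Only q3 accepts. On a mismatch, fall back to the longest proper suffix that is still a prefix of `aab`.
A 4-state machine:
        a   b  
>  q0   q1  q0 
   q1   q2  q0 
   q2   q2  q3 
 * q3   q1  q0 
(> = start, * = accepting)

start=q0 accept=q3 q0-a->q1 q0-b->q0 q1-a->q2 q1-b->q0 q2-a->q2 q2-b->q3 q3-a->q1 q3-b->q0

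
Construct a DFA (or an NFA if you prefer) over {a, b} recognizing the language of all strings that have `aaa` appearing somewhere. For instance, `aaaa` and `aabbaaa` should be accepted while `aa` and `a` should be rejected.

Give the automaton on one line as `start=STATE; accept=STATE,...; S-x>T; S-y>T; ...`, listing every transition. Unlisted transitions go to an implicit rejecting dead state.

States S0..S2 record the length of the longest prefix of `aaa` that matches the current input suffix. Reaching S3 means `aaa` has been seen, and we stay there forever. Accept from S3.
A 4-state machine:
        a   b  
>  S0   S1  S0 
   S1   S2  S0 
   S2   S3  S0 
 * S3   S3  S3 
(> = start, * = accepting)

start=S0; accept=S3; S0-a>S1; S0-b>S0; S1-a>S2; S1-b>S0; S2-a>S3; S2-b>S0; S3-a>S3; S3-b>S3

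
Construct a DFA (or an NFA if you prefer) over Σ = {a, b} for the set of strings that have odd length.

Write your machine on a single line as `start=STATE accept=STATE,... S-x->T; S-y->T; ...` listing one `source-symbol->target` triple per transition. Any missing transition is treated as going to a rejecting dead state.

Only the length mod 2 matters, so use a 2-cycle: from any state, every input symbol moves to the next state, wrapping s1 back to s0. Mark s1 accepting.
A 2-state machine:
        a   b  
>  s0   s1  s1 
 * s1   s0  s0 
(> = start, * = accepting)

start=s0; accept=s1; s0-a->s1; s0-b->s1; s1-a->s0; s1-b->s0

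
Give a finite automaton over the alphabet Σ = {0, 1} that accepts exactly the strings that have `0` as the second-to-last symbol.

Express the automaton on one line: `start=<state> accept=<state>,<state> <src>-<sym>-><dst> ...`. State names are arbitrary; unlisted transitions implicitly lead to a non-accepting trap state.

start=A accept=D,E A-0->B A-1->C B-0->D B-1->E C-0->F C-1->G D-0->D D-1->E E-0->F E-1->G F-0->D F-1->E G-0->F G-1->G

A DFA must remember the last 2 symbols (since which symbol is second-to-last isn't known until the input ends). Use one state per possible window of the last ≤2 symbols; accept from those whose window starts with `0`.
With 7 states:
       0  1 
>  A   B  C 
   B   D  E 
   C   F  G 
 * D   D  E 
 * E   F  G 
   F   D  E 
   G   F  G 
(> = start, * = accepting)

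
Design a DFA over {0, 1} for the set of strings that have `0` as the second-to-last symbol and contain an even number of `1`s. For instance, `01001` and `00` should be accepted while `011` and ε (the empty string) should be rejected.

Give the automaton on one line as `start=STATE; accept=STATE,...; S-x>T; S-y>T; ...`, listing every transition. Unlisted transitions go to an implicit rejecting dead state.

start=A; accept=D,I; A-0>B; A-1>C; B-0>D; B-1>E; C-0>F; C-1>G; D-0>D; D-1>E; E-0>F; E-1>G; F-0>H; F-1>I; G-0>J; G-1>K; H-0>H; H-1>I; I-0>J; I-1>K; J-0>D; J-1>E; K-0>F; K-1>G

Build one automaton per condition and run them in lockstep. One (7 states) tracks the last 2 symbols read; the other (2 states) tracks the count of `1`s modulo 2. Each combined state is a pair, one component from each; accept when both components accept.
With 11 states:
       0  1 
>  A   B  C 
   B   D  E 
   C   F  G 
 * D   D  E 
   E   F  G 
   F   H  I 
   G   J  K 
   H   H  I 
 * I   J  K 
   J   D  E 
   K   F  G 
(> = start, * = accepting)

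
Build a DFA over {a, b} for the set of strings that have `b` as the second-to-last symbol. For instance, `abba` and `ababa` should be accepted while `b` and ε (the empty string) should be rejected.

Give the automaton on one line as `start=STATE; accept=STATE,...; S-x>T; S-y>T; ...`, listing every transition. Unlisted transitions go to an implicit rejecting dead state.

A DFA must remember the last 2 symbols (since which symbol is second-to-last isn't known until the input ends). Use one state per possible window of the last ≤2 symbols; accept from those whose window starts with `b`.
A 7-state machine:
        a   b  
>  S0   S1  S2 
   S1   S3  S4 
   S2   S5  S6 
   S3   S3  S4 
   S4   S5  S6 
 * S5   S3  S4 
 * S6   S5  S6 
(> = start, * = accepting)

start=S0; accept=S5,S6; S0-a>S1; S0-b>S2; S1-a>S3; S1-b>S4; S2-a>S5; S2-b>S6; S3-a>S3; S3-b>S4; S4-a>S5; S4-b>S6; S5-a>S3; S5-b>S4; S6-a>S5; S6-b>S6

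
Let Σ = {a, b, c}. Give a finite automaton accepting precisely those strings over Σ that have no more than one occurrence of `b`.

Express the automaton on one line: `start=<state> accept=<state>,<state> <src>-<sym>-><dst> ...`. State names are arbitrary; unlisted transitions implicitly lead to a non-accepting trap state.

start=S0 accept=S0,S1 S0-a->S0 S0-b->S1 S0-c->S0 S1-a->S1 S1-b->S2 S1-c->S1 S2-a->S2 S2-b->S2 S2-c->S2

Count `b`s, saturating at 2: state S0 means no `b` yet, S1 means one `b` seen, S2 means more than one. Each `b` increments (capped at S2); other symbols loop. Accept from {S0, S1}.
        a   b   c  
>* S0   S0  S1  S0 
 * S1   S1  S2  S1 
   S2   S2  S2  S2 
(> = start, * = accepting)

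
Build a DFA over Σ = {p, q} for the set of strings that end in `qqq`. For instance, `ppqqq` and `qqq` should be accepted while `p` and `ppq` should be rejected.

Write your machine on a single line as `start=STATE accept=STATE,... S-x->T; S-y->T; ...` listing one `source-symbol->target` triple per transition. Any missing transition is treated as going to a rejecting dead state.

start=S0; accept=S3; S0-p->S0; S0-q->S1; S1-p->S0; S1-q->S2; S2-p->S0; S2-q->S3; S3-p->S0; S3-q->S3

Remember how much of `qqq` the current input suffix matches. State S0 means no match yet; S1 means the last symbol is `q`; S2 means the last 2 symbols are `qq`; S3 means the last 3 symbols are `qqq`. Only S3 accepts. On a mismatch, fall back to the longest proper suffix that is still a prefix of `qqq`.
A 4-state machine:
        p   q  
>  S0   S0  S1 
   S1   S0  S2 
   S2   S0  S3 
 * S3   S0  S3 
(> = start, * = accepting)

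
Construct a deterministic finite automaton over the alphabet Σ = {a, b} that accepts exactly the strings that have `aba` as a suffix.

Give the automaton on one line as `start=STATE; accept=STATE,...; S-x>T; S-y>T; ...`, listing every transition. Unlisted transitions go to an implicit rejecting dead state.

Let each state record the length of the longest suffix of the input read so far that is also a prefix of `aba`. S1 means the last symbol is `a`; S2 means the last 2 symbols are `ab`; S3 means the last 3 symbols are `aba`. Accept only at S3, where the string currently ends in `aba`.
4 states suffice.
        a   b  
>  S0   S1  S0 
   S1   S1  S2 
   S2   S3  S0 
 * S3   S1  S2 
(> = start, * = accepting)

start=S0; accept=S3; S0-a>S1; S0-b>S0; S1-a>S1; S1-b>S2; S2-a>S3; S2-b>S0; S3-a>S1; S3-b>S2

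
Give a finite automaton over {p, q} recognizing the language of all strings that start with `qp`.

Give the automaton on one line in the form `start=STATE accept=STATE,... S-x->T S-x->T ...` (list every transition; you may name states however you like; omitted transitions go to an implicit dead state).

Check the first 2 symbols one by one: s0 through s1 record how many have matched `qp` so far; any wrong symbol goes to the dead state s3. After all 2 match we enter the accepting sink s2.
4 states suffice.
        p   q  
>  s0   s3  s1 
   s1   s2  s3 
 * s2   s2  s2 
   s3   s3  s3 
(> = start, * = accepting)

start=s0 accept=s2 s0-p->s3 s0-q->s1 s1-p->s2 s1-q->s3 s2-p->s2 s2-q->s2 s3-p->s3 s3-q->s3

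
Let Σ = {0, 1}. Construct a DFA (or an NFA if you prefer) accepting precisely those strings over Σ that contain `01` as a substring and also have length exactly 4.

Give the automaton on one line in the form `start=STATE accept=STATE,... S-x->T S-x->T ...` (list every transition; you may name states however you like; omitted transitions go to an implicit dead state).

Run two small machines in parallel and take their product. One (3 states) tracks whether and how much of `01` has been seen; the other (6 states) tracks the input length, saturating at 5. Each combined state is a pair, one component from each; accept when both components accept. Minimizing collapses redundant product states.
10 states suffice.
        0   1  
>  q0   q1  q2 
   q1   q3  q4 
   q2   q3  q5 
   q3   q6  q7 
   q4   q7  q7 
   q5   q6  q8 
   q6   q8  q9 
   q7   q9  q9 
   q8   q8  q8 
 * q9   q8  q8 
(> = start, * = accepting)

start=q0 accept=q9 q0-0->q1 q0-1->q2 q1-0->q3 q1-1->q4 q2-0->q3 q2-1->q5 q3-0->q6 q3-1->q7 q4-0->q7 q4-1->q7 q5-0->q6 q5-1->q8 q6-0->q8 q6-1->q9 q7-0->q9 q7-1->q9 q8-0->q8 q8-1->q8 q9-0->q8 q9-1->q8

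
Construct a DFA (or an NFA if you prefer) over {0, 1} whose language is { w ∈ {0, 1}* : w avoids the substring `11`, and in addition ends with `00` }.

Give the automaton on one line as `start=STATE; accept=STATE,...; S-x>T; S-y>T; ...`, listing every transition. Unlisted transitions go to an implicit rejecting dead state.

Run two small machines in parallel and take their product. One (3 states) tracks partial matches of the forbidden pattern `11`; the other (3 states) tracks how much of the suffix `00` has currently been matched. Each combined state is a pair, one component from each; accept when both components accept.
        0   1  
>  q0   q1  q2 
   q1   q3  q2 
   q2   q1  q4 
 * q3   q3  q2 
   q4   q5  q4 
   q5   q6  q4 
   q6   q6  q4 
(> = start, * = accepting)

start=q0; accept=q3; q0-0>q1; q0-1>q2; q1-0>q3; q1-1>q2; q2-0>q1; q2-1>q4; q3-0>q3; q3-1>q2; q4-0>q5; q4-1>q4; q5-0>q6; q5-1>q4; q6-0>q6; q6-1>q4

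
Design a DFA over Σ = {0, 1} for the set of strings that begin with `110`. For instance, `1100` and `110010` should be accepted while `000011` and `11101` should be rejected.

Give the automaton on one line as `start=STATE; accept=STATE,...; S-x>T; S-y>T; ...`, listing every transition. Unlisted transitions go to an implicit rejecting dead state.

Check the first 3 symbols one by one: s0 through s2 record how many have matched `110` so far; any wrong symbol goes to the dead state s4. After all 3 match we enter the accepting sink s3.
        0   1  
>  s0   s4  s1 
   s1   s4  s2 
   s2   s3  s4 
 * s3   s3  s3 
   s4   s4  s4 
(> = start, * = accepting)

start=s0; accept=s3; s0-0>s4; s0-1>s1; s1-0>s4; s1-1>s2; s2-0>s3; s2-1>s4; s3-0>s3; s3-1>s3; s4-0>s4; s4-1>s4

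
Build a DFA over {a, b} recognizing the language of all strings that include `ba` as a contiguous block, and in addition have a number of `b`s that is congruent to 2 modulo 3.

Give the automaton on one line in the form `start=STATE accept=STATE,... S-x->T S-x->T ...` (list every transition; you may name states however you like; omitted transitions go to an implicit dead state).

Build one automaton per condition and run them in lockstep. The first has 3 states tracking whether and how much of `ba` has been seen; the second has 3 states tracking the count of `b`s modulo 3. A product state is a pair (one from each), accepting exactly when both do.
7 states suffice.
        a   b  
>  S0   S0  S1 
   S1   S2  S3 
   S2   S2  S4 
   S3   S4  S5 
 * S4   S4  S6 
   S5   S6  S1 
   S6   S6  S2 
(> = start, * = accepting)

start=S0 accept=S4 S0-a->S0 S0-b->S1 S1-a->S2 S1-b->S3 S2-a->S2 S2-b->S4 S3-a->S4 S3-b->S5 S4-a->S4 S4-b->S6 S5-a->S6 S5-b->S1 S6-a->S6 S6-b->S2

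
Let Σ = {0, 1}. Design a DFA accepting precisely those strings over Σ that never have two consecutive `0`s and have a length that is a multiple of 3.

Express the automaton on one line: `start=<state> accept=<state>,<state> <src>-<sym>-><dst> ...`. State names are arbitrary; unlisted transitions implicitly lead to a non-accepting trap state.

start=s0 accept=s0,s7 s0-0->s1 s0-1->s2 s1-0->s3 s1-1->s4 s2-0->s5 s2-1->s4 s3-0->s6 s3-1->s6 s4-0->s7 s4-1->s0 s5-0->s6 s5-1->s0 s6-0->s8 s6-1->s8 s7-0->s8 s7-1->s2 s8-0->s3 s8-1->s3

Handle the two conditions separately and then intersect. One (3 states) tracks partial matches of the forbidden pattern `00`; the other (3 states) tracks the input length modulo 3. Each combined state is a pair, one component from each; accept when both components accept.
        0   1  
>* s0   s1  s2 
   s1   s3  s4 
   s2   s5  s4 
   s3   s6  s6 
   s4   s7  s0 
   s5   s6  s0 
   s6   s8  s8 
 * s7   s8  s2 
   s8   s3  s3 
(> = start, * = accepting)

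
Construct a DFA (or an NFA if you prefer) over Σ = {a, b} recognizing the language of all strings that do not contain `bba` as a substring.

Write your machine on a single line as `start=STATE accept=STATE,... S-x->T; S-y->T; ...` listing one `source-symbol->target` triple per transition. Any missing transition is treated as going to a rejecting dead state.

This is the complement of 'contains `bba`'. Use the same substring-matching states — q0 through q3 holding how much of `bba` has just been matched — but flip the accepting set: everything except the trap q3 accepts.
        a   b  
>* q0   q0  q1 
 * q1   q0  q2 
 * q2   q3  q2 
   q3   q3  q3 
(> = start, * = accepting)

start=q0; accept=q0,q1,q2; q0-a->q0; q0-b->q1; q1-a->q0; q1-b->q2; q2-a->q3; q2-b->q2; q3-a->q3; q3-b->q3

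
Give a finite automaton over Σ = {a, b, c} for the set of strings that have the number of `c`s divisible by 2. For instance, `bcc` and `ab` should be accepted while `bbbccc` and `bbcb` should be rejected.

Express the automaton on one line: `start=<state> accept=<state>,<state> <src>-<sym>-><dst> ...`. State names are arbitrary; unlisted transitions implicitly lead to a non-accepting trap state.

start=S0 accept=S0 S0-a->S0 S0-b->S0 S0-c->S1 S1-a->S1 S1-b->S1 S1-c->S0

Keep the running count of `c`s modulo 2: each `c` advances along the cycle S0 → S1 → S0 while other symbols loop. Accept at S0.
A 2-state machine:
        a   b   c  
>* S0   S0  S0  S1 
   S1   S1  S1  S0 
(> = start, * = accepting)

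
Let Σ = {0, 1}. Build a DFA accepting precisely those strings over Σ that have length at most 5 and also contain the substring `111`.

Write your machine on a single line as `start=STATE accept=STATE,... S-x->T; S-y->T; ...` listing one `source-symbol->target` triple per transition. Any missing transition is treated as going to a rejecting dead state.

Handle the two conditions separately and then intersect. The first has 7 states tracking the input length, saturating at 6; the second has 4 states tracking whether and how much of `111` has been seen. A product state is a pair (one from each), accepting exactly when both do. After merging equivalent states the machine shrinks.
A 13-state machine:
          0    1  
>  q0     q1   q2 
   q1     q3   q4 
   q2     q3   q5 
   q3     q6   q7 
   q4     q6   q8 
   q5     q6   q9 
   q6     q6   q6 
   q7     q6  q10 
   q8     q6  q11 
 * q9    q11  q11 
   q10    q6  q12 
 * q11   q12  q12 
 * q12    q6   q6 
(> = start, * = accepting)

start=q0; accept=q9,q11,q12; q0-0->q1; q0-1->q2; q1-0->q3; q1-1->q4; q2-0->q3; q2-1->q5; q3-0->q6; q3-1->q7; q4-0->q6; q4-1->q8; q5-0->q6; q5-1->q9; q6-0->q6; q6-1->q6; q7-0->q6; q7-1->q10; q8-0->q6; q8-1->q11; q9-0->q11; q9-1->q11; q10-0->q6; q10-1->q12; q11-0->q12; q11-1->q12; q12-0->q6; q12-1->q6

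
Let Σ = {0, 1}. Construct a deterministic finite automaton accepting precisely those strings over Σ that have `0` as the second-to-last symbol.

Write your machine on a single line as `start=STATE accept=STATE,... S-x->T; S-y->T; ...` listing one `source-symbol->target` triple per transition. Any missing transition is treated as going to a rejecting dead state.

start=S0; accept=S3,S4; S0-0->S1; S0-1->S2; S1-0->S3; S1-1->S4; S2-0->S5; S2-1->S6; S3-0->S3; S3-1->S4; S4-0->S5; S4-1->S6; S5-0->S3; S5-1->S4; S6-0->S5; S6-1->S6

Because acceptance depends on a position counted from the end, the machine has to buffer the most recent 2 symbols. Make each state the string of the last up-to-2 symbols read; on input `x` shift the window left and append `x`. Accept when the buffered window has length 2 and begins with `0`.
7 states suffice.
        0   1  
>  S0   S1  S2 
   S1   S3  S4 
   S2   S5  S6 
 * S3   S3  S4 
 * S4   S5  S6 
   S5   S3  S4 
   S6   S5  S6 
(> = start, * = accepting)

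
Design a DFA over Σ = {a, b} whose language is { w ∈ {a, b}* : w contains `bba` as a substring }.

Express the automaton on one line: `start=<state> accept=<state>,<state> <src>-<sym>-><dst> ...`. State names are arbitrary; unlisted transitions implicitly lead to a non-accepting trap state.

start=q0 accept=q3 q0-a->q0 q0-b->q1 q1-a->q0 q1-b->q2 q2-a->q3 q2-b->q2 q3-a->q3 q3-b->q3

Track how much of `bba` has been matched so far: state q0 is no progress, q3 is the absorbing accept state reached once `bba` has occurred. Intermediate states record partial matches; on a mismatch, fall back to the longest reusable overlap.
With 4 states:
        a   b  
>  q0   q0  q1 
   q1   q0  q2 
   q2   q3  q2 
 * q3   q3  q3 
(> = start, * = accepting)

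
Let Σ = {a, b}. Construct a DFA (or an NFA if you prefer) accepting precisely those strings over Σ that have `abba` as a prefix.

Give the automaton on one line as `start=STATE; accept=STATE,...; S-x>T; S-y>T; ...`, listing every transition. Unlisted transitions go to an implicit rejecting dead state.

Check the first 4 symbols one by one: q0 through q3 record how many have matched `abba` so far; any wrong symbol goes to the dead state q5. After all 4 match we enter the accepting sink q4.
A 6-state machine:
        a   b  
>  q0   q1  q5 
   q1   q5  q2 
   q2   q5  q3 
   q3   q4  q5 
 * q4   q4  q4 
   q5   q5  q5 
(> = start, * = accepting)

start=q0; accept=q4; q0-a>q1; q0-b>q5; q1-a>q5; q1-b>q2; q2-a>q5; q2-b>q3; q3-a>q4; q3-b>q5; q4-a>q4; q4-b>q4; q5-a>q5; q5-b>q5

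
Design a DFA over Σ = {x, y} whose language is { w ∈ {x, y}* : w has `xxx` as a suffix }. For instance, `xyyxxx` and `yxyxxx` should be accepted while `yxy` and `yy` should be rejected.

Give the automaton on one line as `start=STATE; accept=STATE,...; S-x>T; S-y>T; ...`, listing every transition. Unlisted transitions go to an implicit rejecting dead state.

start=A; accept=D; A-x>B; A-y>A; B-x>C; B-y>A; C-x>D; C-y>A; D-x>D; D-y>A

Remember how much of `xxx` the current input suffix matches. State A means no match yet; B means the last symbol is `x`; C means the last 2 symbols are `xx`; D means the last 3 symbols are `xxx`. Only D accepts. On a mismatch, fall back to the longest proper suffix that is still a prefix of `xxx`.
A 4-state machine:
       x  y 
>  A   B  A 
   B   C  A 
   C   D  A 
 * D   D  A 
(> = start, * = accepting)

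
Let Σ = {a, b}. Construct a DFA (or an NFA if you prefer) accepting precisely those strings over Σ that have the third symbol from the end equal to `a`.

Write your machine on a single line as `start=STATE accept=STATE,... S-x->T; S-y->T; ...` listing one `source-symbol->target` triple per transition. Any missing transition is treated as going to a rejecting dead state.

start=S0; accept=S7,S8,S9,S10; S0-a->S1; S0-b->S2; S1-a->S3; S1-b->S4; S2-a->S5; S2-b->S6; S3-a->S7; S3-b->S8; S4-a->S9; S4-b->S10; S5-a->S11; S5-b->S12; S6-a->S13; S6-b->S14; S7-a->S7; S7-b->S8; S8-a->S9; S8-b->S10; S9-a->S11; S9-b->S12; S10-a->S13; S10-b->S14; S11-a->S7; S11-b->S8; S12-a->S9; S12-b->S10; S13-a->S11; S13-b->S12; S14-a->S13; S14-b->S14

A DFA must remember the last 3 symbols (since which symbol is third-to-last isn't known until the input ends). Use one state per possible window of the last ≤3 symbols; accept from those whose window starts with `a`.
With 15 states:
          a    b  
>  S0     S1   S2 
   S1     S3   S4 
   S2     S5   S6 
   S3     S7   S8 
   S4     S9  S10 
   S5    S11  S12 
   S6    S13  S14 
 * S7     S7   S8 
 * S8     S9  S10 
 * S9    S11  S12 
 * S10   S13  S14 
   S11    S7   S8 
   S12    S9  S10 
   S13   S11  S12 
   S14   S13  S14 
(> = start, * = accepting)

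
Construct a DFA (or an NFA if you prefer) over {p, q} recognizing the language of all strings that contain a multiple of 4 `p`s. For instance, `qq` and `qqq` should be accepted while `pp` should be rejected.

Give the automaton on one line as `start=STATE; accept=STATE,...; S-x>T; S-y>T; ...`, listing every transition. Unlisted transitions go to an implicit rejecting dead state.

start=S0; accept=S0; S0-p>S1; S0-q>S0; S1-p>S2; S1-q>S1; S2-p>S3; S2-q>S2; S3-p>S0; S3-q>S3

The only thing that matters is how many `p`s have appeared, reduced mod 4. Use one state per residue: S0 for 0, …, S3 for 3. Reading `p` moves to the next residue; anything else stays put. S0 is accepting.
With 4 states:
        p   q  
>* S0   S1  S0 
   S1   S2  S1 
   S2   S3  S2 
   S3   S0  S3 
(> = start, * = accepting)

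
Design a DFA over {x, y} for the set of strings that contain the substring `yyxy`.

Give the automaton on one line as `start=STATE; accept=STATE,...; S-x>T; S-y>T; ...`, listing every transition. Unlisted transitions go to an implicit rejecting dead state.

States q0..q3 record the length of the longest prefix of `yyxy` that matches the current input suffix. Reaching q4 means `yyxy` has been seen, and we stay there forever. Accept from q4.
A 5-state machine:
        x   y  
>  q0   q0  q1 
   q1   q0  q2 
   q2   q3  q2 
   q3   q0  q4 
 * q4   q4  q4 
(> = start, * = accepting)

start=q0; accept=q4; q0-x>q0; q0-y>q1; q1-x>q0; q1-y>q2; q2-x>q3; q2-y>q2; q3-x>q0; q3-y>q4; q4-x>q4; q4-y>q4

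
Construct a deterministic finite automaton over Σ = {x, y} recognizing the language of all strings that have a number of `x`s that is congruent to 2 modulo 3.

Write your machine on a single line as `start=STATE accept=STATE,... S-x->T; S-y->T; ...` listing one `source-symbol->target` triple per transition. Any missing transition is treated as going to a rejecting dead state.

start=A; accept=C; A-x->B; A-y->A; B-x->C; B-y->B; C-x->A; C-y->C

The only thing that matters is how many `x`s have appeared, reduced mod 3. Use one state per residue: A for 0, …, C for 2. Reading `x` moves to the next residue; anything else stays put. C is accepting.
3 states suffice.
       x  y 
>  A   B  A 
   B   C  B 
 * C   A  C 
(> = start, * = accepting)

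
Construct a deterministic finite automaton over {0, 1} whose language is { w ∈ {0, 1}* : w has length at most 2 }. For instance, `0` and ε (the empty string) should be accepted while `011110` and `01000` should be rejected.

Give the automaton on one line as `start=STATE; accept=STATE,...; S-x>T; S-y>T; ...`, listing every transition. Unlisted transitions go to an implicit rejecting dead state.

start=q0; accept=q0,q1,q2; q0-0>q1; q0-1>q1; q1-0>q2; q1-1>q2; q2-0>q3; q2-1>q3; q3-0>q3; q3-1>q3

Count input length up to 3: every symbol moves from q0 toward q3, which means 'more than 2' and absorbs. Accept from {q0, q1, q2}.
        0   1  
>* q0   q1  q1 
 * q1   q2  q2 
 * q2   q3  q3 
   q3   q3  q3 
(> = start, * = accepting)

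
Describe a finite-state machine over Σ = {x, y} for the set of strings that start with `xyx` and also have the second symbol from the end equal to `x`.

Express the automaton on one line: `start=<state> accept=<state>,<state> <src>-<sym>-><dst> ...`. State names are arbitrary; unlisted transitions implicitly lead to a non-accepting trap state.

start=S0 accept=S5,S6 S0-x->S1 S0-y->S2 S1-x->S2 S1-y->S3 S2-x->S2 S2-y->S2 S3-x->S4 S3-y->S2 S4-x->S5 S4-y->S6 S5-x->S5 S5-y->S6 S6-x->S4 S6-y->S7 S7-x->S4 S7-y->S7

Handle the two conditions separately and then intersect. One (5 states) tracks whether the input so far still matches the prefix `xyx`; the other (7 states) tracks the last 2 symbols read. Each combined state is a pair, one component from each; accept when both components accept. After merging equivalent states the machine shrinks.
An 8-state machine:
        x   y  
>  S0   S1  S2 
   S1   S2  S3 
   S2   S2  S2 
   S3   S4  S2 
   S4   S5  S6 
 * S5   S5  S6 
 * S6   S4  S7 
   S7   S4  S7 
(> = start, * = accepting)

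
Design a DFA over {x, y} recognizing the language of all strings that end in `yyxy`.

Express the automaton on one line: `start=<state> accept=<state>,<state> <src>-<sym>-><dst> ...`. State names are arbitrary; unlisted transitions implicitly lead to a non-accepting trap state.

start=q0 accept=q4 q0-x->q0 q0-y->q1 q1-x->q0 q1-y->q2 q2-x->q3 q2-y->q2 q3-x->q0 q3-y->q4 q4-x->q0 q4-y->q2

Let each state record the length of the longest suffix of the input read so far that is also a prefix of `yyxy`. q1 means the last symbol is `y`; q2 means the last 2 symbols are `yy`; q3 means the last 3 symbols are `yyx`; q4 means the last 4 symbols are `yyxy`. Accept only at q4, where the string currently ends in `yyxy`.
        x   y  
>  q0   q0  q1 
   q1   q0  q2 
   q2   q3  q2 
   q3   q0  q4 
 * q4   q0  q2 
(> = start, * = accepting)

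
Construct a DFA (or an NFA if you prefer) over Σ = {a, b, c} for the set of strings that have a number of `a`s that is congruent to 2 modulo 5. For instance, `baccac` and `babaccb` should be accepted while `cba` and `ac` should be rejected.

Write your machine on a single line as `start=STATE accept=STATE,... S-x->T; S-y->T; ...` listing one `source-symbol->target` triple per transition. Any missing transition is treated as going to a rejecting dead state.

start=q0; accept=q2; q0-a->q1; q0-b->q0; q0-c->q0; q1-a->q2; q1-b->q1; q1-c->q1; q2-a->q3; q2-b->q2; q2-c->q2; q3-a->q4; q3-b->q3; q3-c->q3; q4-a->q0; q4-b->q4; q4-c->q4

Keep the running count of `a`s modulo 5: each `a` advances along the cycle q0 → q1 → q2 → q3 → q4 → q0 while other symbols loop. Accept at q2.
A 5-state machine:
        a   b   c  
>  q0   q1  q0  q0 
   q1   q2  q1  q1 
 * q2   q3  q2  q2 
   q3   q4  q3  q3 
   q4   q0  q4  q4 
(> = start, * = accepting)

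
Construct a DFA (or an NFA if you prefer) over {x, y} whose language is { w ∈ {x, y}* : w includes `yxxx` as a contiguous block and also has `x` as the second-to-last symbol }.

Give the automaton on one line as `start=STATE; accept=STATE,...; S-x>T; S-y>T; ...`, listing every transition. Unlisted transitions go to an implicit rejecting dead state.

start=s0; accept=s4,s5; s0-x>s0; s0-y>s1; s1-x>s2; s1-y>s1; s2-x>s3; s2-y>s1; s3-x>s4; s3-y>s1; s4-x>s4; s4-y>s5; s5-x>s6; s5-y>s7; s6-x>s4; s6-y>s5; s7-x>s6; s7-y>s7

Run two small machines in parallel and take their product. One (5 states) tracks whether and how much of `yxxx` has been seen; the other (7 states) tracks the last 2 symbols read. Each combined state is a pair, one component from each; accept when both components accept. After merging equivalent states the machine shrinks.
        x   y  
>  s0   s0  s1 
   s1   s2  s1 
   s2   s3  s1 
   s3   s4  s1 
 * s4   s4  s5 
 * s5   s6  s7 
   s6   s4  s5 
   s7   s6  s7 
(> = start, * = accepting)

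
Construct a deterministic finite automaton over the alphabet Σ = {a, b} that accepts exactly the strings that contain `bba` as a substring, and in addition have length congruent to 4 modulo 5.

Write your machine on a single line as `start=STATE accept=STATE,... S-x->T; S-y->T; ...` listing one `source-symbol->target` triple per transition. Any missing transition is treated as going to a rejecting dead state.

start=s0; accept=s13; s0-a->s1; s0-b->s2; s1-a->s3; s1-b->s4; s2-a->s3; s2-b->s5; s3-a->s6; s3-b->s7; s4-a->s6; s4-b->s8; s5-a->s9; s5-b->s8; s6-a->s10; s6-b->s11; s7-a->s10; s7-b->s12; s8-a->s13; s8-b->s12; s9-a->s13; s9-b->s13; s10-a->s0; s10-b->s14; s11-a->s0; s11-b->s15; s12-a->s16; s12-b->s15; s13-a->s16; s13-b->s16; s14-a->s1; s14-b->s17; s15-a->s18; s15-b->s17; s16-a->s18; s16-b->s18; s17-a->s19; s17-b->s5; s18-a->s19; s18-b->s19; s19-a->s9; s19-b->s9

Handle the two conditions separately and then intersect. The first has 4 states tracking whether and how much of `bba` has been seen; the second has 5 states tracking the input length modulo 5. A product state is a pair (one from each), accepting exactly when both do.
A 20-state machine:
          a    b  
>  s0     s1   s2 
   s1     s3   s4 
   s2     s3   s5 
   s3     s6   s7 
   s4     s6   s8 
   s5     s9   s8 
   s6    s10  s11 
   s7    s10  s12 
   s8    s13  s12 
   s9    s13  s13 
   s10    s0  s14 
   s11    s0  s15 
   s12   s16  s15 
 * s13   s16  s16 
   s14    s1  s17 
   s15   s18  s17 
   s16   s18  s18 
   s17   s19   s5 
   s18   s19  s19 
   s19    s9   s9 
(> = start, * = accepting)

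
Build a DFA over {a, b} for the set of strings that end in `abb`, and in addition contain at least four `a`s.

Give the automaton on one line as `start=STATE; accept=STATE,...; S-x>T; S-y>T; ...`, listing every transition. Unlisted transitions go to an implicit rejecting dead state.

Build one automaton per condition and run them in lockstep. The first has 4 states tracking how much of the suffix `abb` has currently been matched; the second has 6 states tracking the count of `a`s, saturating at 5. A product state is a pair (one from each), accepting exactly when both do.
21 states suffice.
          a    b  
>  S0     S1   S0 
   S1     S2   S3 
   S2     S4   S5 
   S3     S2   S6 
   S4     S7   S8 
   S5     S4   S9 
   S6     S2  S10 
   S7    S11  S12 
   S8     S7  S13 
   S9     S4  S14 
   S10    S2  S10 
   S11   S11  S15 
   S12   S11  S16 
   S13    S7  S17 
   S14    S4  S14 
   S15   S11  S18 
 * S16   S11  S19 
   S17    S7  S17 
 * S18   S11  S20 
   S19   S11  S19 
   S20   S11  S20 
(> = start, * = accepting)

start=S0; accept=S16,S18; S0-a>S1; S0-b>S0; S1-a>S2; S1-b>S3; S2-a>S4; S2-b>S5; S3-a>S2; S3-b>S6; S4-a>S7; S4-b>S8; S5-a>S4; S5-b>S9; S6-a>S2; S6-b>S10; S7-a>S11; S7-b>S12; S8-a>S7; S8-b>S13; S9-a>S4; S9-b>S14; S10-a>S2; S10-b>S10; S11-a>S11; S11-b>S15; S12-a>S11; S12-b>S16; S13-a>S7; S13-b>S17; S14-a>S4; S14-b>S14; S15-a>S11; S15-b>S18; S16-a>S11; S16-b>S19; S17-a>S7; S17-b>S17; S18-a>S11; S18-b>S20; S19-a>S11; S19-b>S19; S20-a>S11; S20-b>S20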